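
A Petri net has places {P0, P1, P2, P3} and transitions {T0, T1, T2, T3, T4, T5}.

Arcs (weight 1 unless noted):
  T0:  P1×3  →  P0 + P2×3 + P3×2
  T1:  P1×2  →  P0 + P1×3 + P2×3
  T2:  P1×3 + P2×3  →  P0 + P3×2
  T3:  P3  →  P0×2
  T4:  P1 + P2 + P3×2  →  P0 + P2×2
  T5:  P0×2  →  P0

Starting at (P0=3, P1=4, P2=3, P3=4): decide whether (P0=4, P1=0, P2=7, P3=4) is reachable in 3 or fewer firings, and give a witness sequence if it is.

YES — reachable via ⟨T0, T4, T5⟩ (3 firings)

step 1: fire T0:  (P0=3, P1=4, P2=3, P3=4) → (P0=4, P1=1, P2=6, P3=6)
step 2: fire T4:  (P0=4, P1=1, P2=6, P3=6) → (P0=5, P1=0, P2=7, P3=4)
step 3: fire T5:  (P0=5, P1=0, P2=7, P3=4) → (P0=4, P1=0, P2=7, P3=4)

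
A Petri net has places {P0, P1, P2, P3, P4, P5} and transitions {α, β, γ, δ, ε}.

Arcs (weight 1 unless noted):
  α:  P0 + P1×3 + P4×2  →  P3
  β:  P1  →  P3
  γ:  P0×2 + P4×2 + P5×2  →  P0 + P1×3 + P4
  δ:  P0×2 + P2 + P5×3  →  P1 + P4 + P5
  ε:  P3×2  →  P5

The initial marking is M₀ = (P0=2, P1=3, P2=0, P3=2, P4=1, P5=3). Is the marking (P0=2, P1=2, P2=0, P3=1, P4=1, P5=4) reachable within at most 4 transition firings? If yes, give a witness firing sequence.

step 1: fire β:  (P0=2, P1=3, P2=0, P3=2, P4=1, P5=3) → (P0=2, P1=2, P2=0, P3=3, P4=1, P5=3)
step 2: fire ε:  (P0=2, P1=2, P2=0, P3=3, P4=1, P5=3) → (P0=2, P1=2, P2=0, P3=1, P4=1, P5=4)

YES — reachable via ⟨β, ε⟩ (2 firings)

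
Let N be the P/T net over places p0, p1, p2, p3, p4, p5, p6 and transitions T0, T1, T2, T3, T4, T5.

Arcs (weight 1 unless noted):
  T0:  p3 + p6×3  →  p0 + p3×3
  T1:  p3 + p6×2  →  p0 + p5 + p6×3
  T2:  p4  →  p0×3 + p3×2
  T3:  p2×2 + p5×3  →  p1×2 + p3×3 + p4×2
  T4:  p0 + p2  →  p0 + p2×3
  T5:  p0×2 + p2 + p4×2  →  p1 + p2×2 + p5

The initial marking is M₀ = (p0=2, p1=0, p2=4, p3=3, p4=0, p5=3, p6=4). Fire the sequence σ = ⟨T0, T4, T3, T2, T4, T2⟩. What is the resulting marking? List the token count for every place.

step 1: fire T0:  (p0=2, p1=0, p2=4, p3=3, p4=0, p5=3, p6=4) → (p0=3, p1=0, p2=4, p3=5, p4=0, p5=3, p6=1)
step 2: fire T4:  (p0=3, p1=0, p2=4, p3=5, p4=0, p5=3, p6=1) → (p0=3, p1=0, p2=6, p3=5, p4=0, p5=3, p6=1)
step 3: fire T3:  (p0=3, p1=0, p2=6, p3=5, p4=0, p5=3, p6=1) → (p0=3, p1=2, p2=4, p3=8, p4=2, p5=0, p6=1)
step 4: fire T2:  (p0=3, p1=2, p2=4, p3=8, p4=2, p5=0, p6=1) → (p0=6, p1=2, p2=4, p3=10, p4=1, p5=0, p6=1)
step 5: fire T4:  (p0=6, p1=2, p2=4, p3=10, p4=1, p5=0, p6=1) → (p0=6, p1=2, p2=6, p3=10, p4=1, p5=0, p6=1)
step 6: fire T2:  (p0=6, p1=2, p2=6, p3=10, p4=1, p5=0, p6=1) → (p0=9, p1=2, p2=6, p3=12, p4=0, p5=0, p6=1)

(p0=9, p1=2, p2=6, p3=12, p4=0, p5=0, p6=1)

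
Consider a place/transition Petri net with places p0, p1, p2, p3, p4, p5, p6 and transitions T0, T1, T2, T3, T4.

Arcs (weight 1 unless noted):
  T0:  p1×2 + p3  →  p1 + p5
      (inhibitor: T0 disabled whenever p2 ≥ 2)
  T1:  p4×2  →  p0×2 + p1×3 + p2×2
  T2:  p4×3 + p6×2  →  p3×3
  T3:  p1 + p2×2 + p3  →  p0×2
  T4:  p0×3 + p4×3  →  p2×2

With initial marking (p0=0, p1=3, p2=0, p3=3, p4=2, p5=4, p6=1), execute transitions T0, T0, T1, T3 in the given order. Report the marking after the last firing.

(p0=4, p1=3, p2=0, p3=0, p4=0, p5=6, p6=1)

step 1: fire T0:  (p0=0, p1=3, p2=0, p3=3, p4=2, p5=4, p6=1) → (p0=0, p1=2, p2=0, p3=2, p4=2, p5=5, p6=1)
step 2: fire T0:  (p0=0, p1=2, p2=0, p3=2, p4=2, p5=5, p6=1) → (p0=0, p1=1, p2=0, p3=1, p4=2, p5=6, p6=1)
step 3: fire T1:  (p0=0, p1=1, p2=0, p3=1, p4=2, p5=6, p6=1) → (p0=2, p1=4, p2=2, p3=1, p4=0, p5=6, p6=1)
step 4: fire T3:  (p0=2, p1=4, p2=2, p3=1, p4=0, p5=6, p6=1) → (p0=4, p1=3, p2=0, p3=0, p4=0, p5=6, p6=1)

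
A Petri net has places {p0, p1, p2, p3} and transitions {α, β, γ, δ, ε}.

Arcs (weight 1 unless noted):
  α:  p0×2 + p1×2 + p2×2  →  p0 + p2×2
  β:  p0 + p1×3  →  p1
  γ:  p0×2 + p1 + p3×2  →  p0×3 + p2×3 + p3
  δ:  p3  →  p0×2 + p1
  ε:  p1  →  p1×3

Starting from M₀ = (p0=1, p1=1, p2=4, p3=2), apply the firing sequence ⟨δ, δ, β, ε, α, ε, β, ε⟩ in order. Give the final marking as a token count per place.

(p0=2, p1=3, p2=4, p3=0)

step 1: fire δ:  (p0=1, p1=1, p2=4, p3=2) → (p0=3, p1=2, p2=4, p3=1)
step 2: fire δ:  (p0=3, p1=2, p2=4, p3=1) → (p0=5, p1=3, p2=4, p3=0)
step 3: fire β:  (p0=5, p1=3, p2=4, p3=0) → (p0=4, p1=1, p2=4, p3=0)
step 4: fire ε:  (p0=4, p1=1, p2=4, p3=0) → (p0=4, p1=3, p2=4, p3=0)
step 5: fire α:  (p0=4, p1=3, p2=4, p3=0) → (p0=3, p1=1, p2=4, p3=0)
step 6: fire ε:  (p0=3, p1=1, p2=4, p3=0) → (p0=3, p1=3, p2=4, p3=0)
step 7: fire β:  (p0=3, p1=3, p2=4, p3=0) → (p0=2, p1=1, p2=4, p3=0)
step 8: fire ε:  (p0=2, p1=1, p2=4, p3=0) → (p0=2, p1=3, p2=4, p3=0)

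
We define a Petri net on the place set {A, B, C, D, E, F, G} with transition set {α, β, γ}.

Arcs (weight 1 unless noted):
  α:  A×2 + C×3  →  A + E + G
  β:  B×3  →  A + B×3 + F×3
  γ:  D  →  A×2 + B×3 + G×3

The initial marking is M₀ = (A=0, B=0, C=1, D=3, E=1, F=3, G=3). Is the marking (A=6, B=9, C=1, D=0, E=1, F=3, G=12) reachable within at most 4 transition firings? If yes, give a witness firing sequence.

step 1: fire γ:  (A=0, B=0, C=1, D=3, E=1, F=3, G=3) → (A=2, B=3, C=1, D=2, E=1, F=3, G=6)
step 2: fire γ:  (A=2, B=3, C=1, D=2, E=1, F=3, G=6) → (A=4, B=6, C=1, D=1, E=1, F=3, G=9)
step 3: fire γ:  (A=4, B=6, C=1, D=1, E=1, F=3, G=9) → (A=6, B=9, C=1, D=0, E=1, F=3, G=12)

YES — reachable via ⟨γ, γ, γ⟩ (3 firings)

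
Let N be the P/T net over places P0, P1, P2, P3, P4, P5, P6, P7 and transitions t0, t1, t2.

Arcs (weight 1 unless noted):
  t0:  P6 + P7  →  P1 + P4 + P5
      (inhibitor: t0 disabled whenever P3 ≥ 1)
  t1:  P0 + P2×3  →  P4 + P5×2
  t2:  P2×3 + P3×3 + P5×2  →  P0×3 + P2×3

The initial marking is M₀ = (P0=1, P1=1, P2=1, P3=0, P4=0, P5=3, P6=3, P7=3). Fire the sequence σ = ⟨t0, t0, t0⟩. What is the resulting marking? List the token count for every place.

(P0=1, P1=4, P2=1, P3=0, P4=3, P5=6, P6=0, P7=0)

step 1: fire t0:  (P0=1, P1=1, P2=1, P3=0, P4=0, P5=3, P6=3, P7=3) → (P0=1, P1=2, P2=1, P3=0, P4=1, P5=4, P6=2, P7=2)
step 2: fire t0:  (P0=1, P1=2, P2=1, P3=0, P4=1, P5=4, P6=2, P7=2) → (P0=1, P1=3, P2=1, P3=0, P4=2, P5=5, P6=1, P7=1)
step 3: fire t0:  (P0=1, P1=3, P2=1, P3=0, P4=2, P5=5, P6=1, P7=1) → (P0=1, P1=4, P2=1, P3=0, P4=3, P5=6, P6=0, P7=0)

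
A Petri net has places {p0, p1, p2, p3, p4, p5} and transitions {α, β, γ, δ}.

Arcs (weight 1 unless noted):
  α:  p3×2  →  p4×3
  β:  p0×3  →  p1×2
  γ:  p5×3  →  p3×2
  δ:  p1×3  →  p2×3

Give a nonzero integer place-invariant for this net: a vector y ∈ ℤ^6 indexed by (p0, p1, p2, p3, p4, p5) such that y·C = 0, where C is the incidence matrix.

Incidence matrix C (rows=places, cols=transitions):
        α    β    γ    δ
   p0   0   -3    0    0
   p1   0    2    0   -3
   p2   0    0    0    3
   p3  -2    0    2    0
   p4   3    0    0    0
   p5   0    0   -3    0

Candidate y = [2, 3, 3, 0, 0, 0]; check y·C column-wise:
  col α: 2·0 + 3·0 + 3·0 + 0·-2 + 0·3 = 0
  col β: 2·-3 + 3·2 + 3·0 = 0
  col γ: 2·0 + 3·0 + 3·0 + 0·2 + 0·-3 = 0
  col δ: 2·0 + 3·-3 + 3·3 = 0

y = (p0:2, p1:3, p2:3, p3:0, p4:0, p5:0)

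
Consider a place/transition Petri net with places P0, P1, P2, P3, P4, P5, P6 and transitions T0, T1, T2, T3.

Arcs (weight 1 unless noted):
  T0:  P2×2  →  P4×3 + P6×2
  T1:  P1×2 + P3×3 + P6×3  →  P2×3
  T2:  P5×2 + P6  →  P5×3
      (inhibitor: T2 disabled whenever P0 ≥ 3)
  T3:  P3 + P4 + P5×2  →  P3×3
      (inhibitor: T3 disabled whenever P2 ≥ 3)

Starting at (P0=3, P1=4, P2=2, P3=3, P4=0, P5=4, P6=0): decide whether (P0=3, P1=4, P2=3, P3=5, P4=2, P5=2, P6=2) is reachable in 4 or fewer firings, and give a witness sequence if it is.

NO — not reachable within 4 firings

depth 0: 1 marking
depth 1: 2 markings reached so far
depth 2: 3 markings reached so far
depth 3: 4 markings reached so far
depth 4: 4 markings reached so far
(frontier empty at depth 4; search complete)
target is not among the 4 markings reachable within 4 steps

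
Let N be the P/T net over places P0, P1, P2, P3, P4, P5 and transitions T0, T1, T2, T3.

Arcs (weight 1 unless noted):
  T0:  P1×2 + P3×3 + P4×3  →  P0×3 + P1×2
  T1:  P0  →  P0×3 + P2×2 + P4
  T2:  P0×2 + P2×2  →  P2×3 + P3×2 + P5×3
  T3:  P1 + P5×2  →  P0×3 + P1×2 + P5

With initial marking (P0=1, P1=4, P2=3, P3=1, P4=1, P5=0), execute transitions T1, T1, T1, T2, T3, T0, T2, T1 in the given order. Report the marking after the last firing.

step 1: fire T1:  (P0=1, P1=4, P2=3, P3=1, P4=1, P5=0) → (P0=3, P1=4, P2=5, P3=1, P4=2, P5=0)
step 2: fire T1:  (P0=3, P1=4, P2=5, P3=1, P4=2, P5=0) → (P0=5, P1=4, P2=7, P3=1, P4=3, P5=0)
step 3: fire T1:  (P0=5, P1=4, P2=7, P3=1, P4=3, P5=0) → (P0=7, P1=4, P2=9, P3=1, P4=4, P5=0)
step 4: fire T2:  (P0=7, P1=4, P2=9, P3=1, P4=4, P5=0) → (P0=5, P1=4, P2=10, P3=3, P4=4, P5=3)
step 5: fire T3:  (P0=5, P1=4, P2=10, P3=3, P4=4, P5=3) → (P0=8, P1=5, P2=10, P3=3, P4=4, P5=2)
step 6: fire T0:  (P0=8, P1=5, P2=10, P3=3, P4=4, P5=2) → (P0=11, P1=5, P2=10, P3=0, P4=1, P5=2)
step 7: fire T2:  (P0=11, P1=5, P2=10, P3=0, P4=1, P5=2) → (P0=9, P1=5, P2=11, P3=2, P4=1, P5=5)
step 8: fire T1:  (P0=9, P1=5, P2=11, P3=2, P4=1, P5=5) → (P0=11, P1=5, P2=13, P3=2, P4=2, P5=5)

(P0=11, P1=5, P2=13, P3=2, P4=2, P5=5)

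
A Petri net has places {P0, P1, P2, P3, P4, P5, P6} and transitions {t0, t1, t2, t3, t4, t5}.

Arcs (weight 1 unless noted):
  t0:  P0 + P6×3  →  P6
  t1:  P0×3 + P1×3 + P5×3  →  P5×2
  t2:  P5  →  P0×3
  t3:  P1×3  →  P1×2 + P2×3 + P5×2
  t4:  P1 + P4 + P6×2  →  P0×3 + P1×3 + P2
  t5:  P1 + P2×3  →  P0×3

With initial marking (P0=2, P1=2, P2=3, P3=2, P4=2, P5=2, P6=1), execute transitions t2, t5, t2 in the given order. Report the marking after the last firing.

(P0=11, P1=1, P2=0, P3=2, P4=2, P5=0, P6=1)

step 1: fire t2:  (P0=2, P1=2, P2=3, P3=2, P4=2, P5=2, P6=1) → (P0=5, P1=2, P2=3, P3=2, P4=2, P5=1, P6=1)
step 2: fire t5:  (P0=5, P1=2, P2=3, P3=2, P4=2, P5=1, P6=1) → (P0=8, P1=1, P2=0, P3=2, P4=2, P5=1, P6=1)
step 3: fire t2:  (P0=8, P1=1, P2=0, P3=2, P4=2, P5=1, P6=1) → (P0=11, P1=1, P2=0, P3=2, P4=2, P5=0, P6=1)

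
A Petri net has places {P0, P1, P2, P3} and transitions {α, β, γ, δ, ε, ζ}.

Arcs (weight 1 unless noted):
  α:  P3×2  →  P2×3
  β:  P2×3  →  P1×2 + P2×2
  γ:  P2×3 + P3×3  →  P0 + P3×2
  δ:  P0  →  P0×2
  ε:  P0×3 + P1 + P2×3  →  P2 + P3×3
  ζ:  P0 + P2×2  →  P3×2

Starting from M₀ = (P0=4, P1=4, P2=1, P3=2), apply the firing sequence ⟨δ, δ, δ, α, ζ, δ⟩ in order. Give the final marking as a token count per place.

step 1: fire δ:  (P0=4, P1=4, P2=1, P3=2) → (P0=5, P1=4, P2=1, P3=2)
step 2: fire δ:  (P0=5, P1=4, P2=1, P3=2) → (P0=6, P1=4, P2=1, P3=2)
step 3: fire δ:  (P0=6, P1=4, P2=1, P3=2) → (P0=7, P1=4, P2=1, P3=2)
step 4: fire α:  (P0=7, P1=4, P2=1, P3=2) → (P0=7, P1=4, P2=4, P3=0)
step 5: fire ζ:  (P0=7, P1=4, P2=4, P3=0) → (P0=6, P1=4, P2=2, P3=2)
step 6: fire δ:  (P0=6, P1=4, P2=2, P3=2) → (P0=7, P1=4, P2=2, P3=2)

(P0=7, P1=4, P2=2, P3=2)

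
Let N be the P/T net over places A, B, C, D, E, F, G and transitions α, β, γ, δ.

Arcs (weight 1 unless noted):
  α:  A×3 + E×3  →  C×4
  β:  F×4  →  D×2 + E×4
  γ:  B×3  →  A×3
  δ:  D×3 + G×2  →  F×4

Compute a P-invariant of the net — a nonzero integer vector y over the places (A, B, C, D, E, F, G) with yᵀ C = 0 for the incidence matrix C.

y = (A:4, B:4, C:3, D:0, E:0, F:0, G:0)

Incidence matrix C (rows=places, cols=transitions):
        α    β    γ    δ
    A  -3    0    3    0
    B   0    0   -3    0
    C   4    0    0    0
    D   0    2    0   -3
    E  -3    4    0    0
    F   0   -4    0    4
    G   0    0    0   -2

Candidate y = [4, 4, 3, 0, 0, 0, 0]; check y·C column-wise:
  col α: 4·-3 + 4·0 + 3·4 + 0·-3 = 0
  col β: 4·0 + 4·0 + 3·0 + 0·2 + 0·4 + 0·-4 = 0
  col γ: 4·3 + 4·-3 + 3·0 = 0
  col δ: 4·0 + 4·0 + 3·0 + 0·-3 + 0·4 + 0·-2 = 0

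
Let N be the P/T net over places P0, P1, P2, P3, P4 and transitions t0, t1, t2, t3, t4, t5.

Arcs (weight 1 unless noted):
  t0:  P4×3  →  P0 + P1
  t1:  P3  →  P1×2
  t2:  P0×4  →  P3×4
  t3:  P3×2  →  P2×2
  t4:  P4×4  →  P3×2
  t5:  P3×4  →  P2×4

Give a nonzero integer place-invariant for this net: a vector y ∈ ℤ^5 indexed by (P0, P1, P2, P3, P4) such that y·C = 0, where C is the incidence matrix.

y = (P0:2, P1:1, P2:2, P3:2, P4:1)

Incidence matrix C (rows=places, cols=transitions):
       t0   t1   t2   t3   t4   t5
   P0   1    0   -4    0    0    0
   P1   1    2    0    0    0    0
   P2   0    0    0    2    0    4
   P3   0   -1    4   -2    2   -4
   P4  -3    0    0    0   -4    0

Candidate y = [2, 1, 2, 2, 1]; check y·C column-wise:
  col t0: 2·1 + 1·1 + 2·0 + 2·0 + 1·-3 = 0
  col t1: 2·0 + 1·2 + 2·0 + 2·-1 + 1·0 = 0
  col t2: 2·-4 + 1·0 + 2·0 + 2·4 + 1·0 = 0
  col t3: 2·0 + 1·0 + 2·2 + 2·-2 + 1·0 = 0
  col t4: 2·0 + 1·0 + 2·0 + 2·2 + 1·-4 = 0
  col t5: 2·0 + 1·0 + 2·4 + 2·-4 + 1·0 = 0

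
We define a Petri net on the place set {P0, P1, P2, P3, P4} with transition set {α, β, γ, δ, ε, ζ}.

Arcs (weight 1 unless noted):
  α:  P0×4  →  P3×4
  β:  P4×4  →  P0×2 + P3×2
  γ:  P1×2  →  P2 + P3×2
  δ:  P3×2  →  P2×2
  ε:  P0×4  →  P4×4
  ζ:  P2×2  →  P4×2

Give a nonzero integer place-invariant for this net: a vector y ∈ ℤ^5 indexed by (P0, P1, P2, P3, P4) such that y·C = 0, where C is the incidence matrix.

Incidence matrix C (rows=places, cols=transitions):
        α    β    γ    δ    ε    ζ
   P0  -4    2    0    0   -4    0
   P1   0    0   -2    0    0    0
   P2   0    0    1    2    0   -2
   P3   4    2    2   -2    0    0
   P4   0   -4    0    0    4    2

Candidate y = [2, 3, 2, 2, 2]; check y·C column-wise:
  col α: 2·-4 + 3·0 + 2·0 + 2·4 + 2·0 = 0
  col β: 2·2 + 3·0 + 2·0 + 2·2 + 2·-4 = 0
  col γ: 2·0 + 3·-2 + 2·1 + 2·2 + 2·0 = 0
  col δ: 2·0 + 3·0 + 2·2 + 2·-2 + 2·0 = 0
  col ε: 2·-4 + 3·0 + 2·0 + 2·0 + 2·4 = 0
  col ζ: 2·0 + 3·0 + 2·-2 + 2·0 + 2·2 = 0

y = (P0:2, P1:3, P2:2, P3:2, P4:2)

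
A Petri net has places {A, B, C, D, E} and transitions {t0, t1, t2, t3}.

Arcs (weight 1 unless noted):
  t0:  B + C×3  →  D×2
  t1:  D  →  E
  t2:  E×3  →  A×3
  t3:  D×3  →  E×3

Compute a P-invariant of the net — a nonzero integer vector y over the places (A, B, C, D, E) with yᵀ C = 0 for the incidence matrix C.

Incidence matrix C (rows=places, cols=transitions):
       t0   t1   t2   t3
    A   0    0    3    0
    B  -1    0    0    0
    C  -3    0    0    0
    D   2   -1    0   -3
    E   0    1   -3    3

Candidate y = [0, 3, -1, 0, 0]; check y·C column-wise:
  col t0: 3·-1 + -1·-3 + 0·2 = 0
  col t1: 3·0 + -1·0 + 0·-1 + 0·1 = 0
  col t2: 0·3 + 3·0 + -1·0 + 0·-3 = 0
  col t3: 3·0 + -1·0 + 0·-3 + 0·3 = 0

y = (A:0, B:3, C:-1, D:0, E:0)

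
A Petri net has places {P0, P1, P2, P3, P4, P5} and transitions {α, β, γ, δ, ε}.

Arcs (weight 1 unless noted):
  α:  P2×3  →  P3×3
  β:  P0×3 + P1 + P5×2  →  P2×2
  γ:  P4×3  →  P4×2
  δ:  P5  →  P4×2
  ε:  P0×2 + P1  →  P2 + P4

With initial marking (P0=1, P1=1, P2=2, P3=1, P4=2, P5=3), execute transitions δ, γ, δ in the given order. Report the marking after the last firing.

step 1: fire δ:  (P0=1, P1=1, P2=2, P3=1, P4=2, P5=3) → (P0=1, P1=1, P2=2, P3=1, P4=4, P5=2)
step 2: fire γ:  (P0=1, P1=1, P2=2, P3=1, P4=4, P5=2) → (P0=1, P1=1, P2=2, P3=1, P4=3, P5=2)
step 3: fire δ:  (P0=1, P1=1, P2=2, P3=1, P4=3, P5=2) → (P0=1, P1=1, P2=2, P3=1, P4=5, P5=1)

(P0=1, P1=1, P2=2, P3=1, P4=5, P5=1)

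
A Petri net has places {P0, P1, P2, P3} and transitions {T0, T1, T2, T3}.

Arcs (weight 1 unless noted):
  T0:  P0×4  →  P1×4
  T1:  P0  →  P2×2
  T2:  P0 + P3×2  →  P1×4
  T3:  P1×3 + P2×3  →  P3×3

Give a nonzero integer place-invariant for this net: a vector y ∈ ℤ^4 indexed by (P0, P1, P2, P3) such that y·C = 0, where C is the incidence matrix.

Incidence matrix C (rows=places, cols=transitions):
       T0   T1   T2   T3
   P0  -4   -1   -1    0
   P1   4    0    4   -3
   P2   0    2    0   -3
   P3   0    0   -2    3

Candidate y = [2, 2, 1, 3]; check y·C column-wise:
  col T0: 2·-4 + 2·4 + 1·0 + 3·0 = 0
  col T1: 2·-1 + 2·0 + 1·2 + 3·0 = 0
  col T2: 2·-1 + 2·4 + 1·0 + 3·-2 = 0
  col T3: 2·0 + 2·-3 + 1·-3 + 3·3 = 0

y = (P0:2, P1:2, P2:1, P3:3)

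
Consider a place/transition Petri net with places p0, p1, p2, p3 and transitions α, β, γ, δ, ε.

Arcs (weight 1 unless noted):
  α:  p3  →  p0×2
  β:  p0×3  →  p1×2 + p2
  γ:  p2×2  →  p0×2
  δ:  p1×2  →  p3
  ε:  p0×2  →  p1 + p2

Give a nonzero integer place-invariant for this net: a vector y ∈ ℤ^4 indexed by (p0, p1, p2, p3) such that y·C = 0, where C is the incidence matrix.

Incidence matrix C (rows=places, cols=transitions):
        α    β    γ    δ    ε
   p0   2   -3    2    0   -2
   p1   0    2    0   -2    1
   p2   0    1   -2    0    1
   p3  -1    0    0    1    0

Candidate y = [1, 1, 1, 2]; check y·C column-wise:
  col α: 1·2 + 1·0 + 1·0 + 2·-1 = 0
  col β: 1·-3 + 1·2 + 1·1 + 2·0 = 0
  col γ: 1·2 + 1·0 + 1·-2 + 2·0 = 0
  col δ: 1·0 + 1·-2 + 1·0 + 2·1 = 0
  col ε: 1·-2 + 1·1 + 1·1 + 2·0 = 0

y = (p0:1, p1:1, p2:1, p3:2)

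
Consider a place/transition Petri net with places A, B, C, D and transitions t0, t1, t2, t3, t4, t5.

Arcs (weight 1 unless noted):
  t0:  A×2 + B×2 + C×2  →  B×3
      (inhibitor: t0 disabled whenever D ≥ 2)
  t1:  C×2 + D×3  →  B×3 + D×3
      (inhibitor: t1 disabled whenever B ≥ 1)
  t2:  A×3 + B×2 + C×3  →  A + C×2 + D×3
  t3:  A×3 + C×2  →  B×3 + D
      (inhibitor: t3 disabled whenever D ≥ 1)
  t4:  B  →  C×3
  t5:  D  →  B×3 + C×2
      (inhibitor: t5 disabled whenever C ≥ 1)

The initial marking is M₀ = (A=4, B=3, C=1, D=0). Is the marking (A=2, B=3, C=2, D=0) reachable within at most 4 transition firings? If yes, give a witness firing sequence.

YES — reachable via ⟨t4, t0⟩ (2 firings)

step 1: fire t4:  (A=4, B=3, C=1, D=0) → (A=4, B=2, C=4, D=0)
step 2: fire t0:  (A=4, B=2, C=4, D=0) → (A=2, B=3, C=2, D=0)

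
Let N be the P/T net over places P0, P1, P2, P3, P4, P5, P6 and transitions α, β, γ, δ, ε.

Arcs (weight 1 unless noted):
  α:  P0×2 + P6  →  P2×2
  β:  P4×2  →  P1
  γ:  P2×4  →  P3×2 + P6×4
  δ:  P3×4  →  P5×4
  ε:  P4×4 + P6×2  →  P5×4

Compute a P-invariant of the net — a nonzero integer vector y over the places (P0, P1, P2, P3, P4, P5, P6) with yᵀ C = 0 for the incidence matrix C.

Incidence matrix C (rows=places, cols=transitions):
        α    β    γ    δ    ε
   P0  -2    0    0    0    0
   P1   0    1    0    0    0
   P2   2    0   -4    0    0
   P3   0    0    2   -4    0
   P4   0   -2    0    0   -4
   P5   0    0    0    4    4
   P6  -1    0    4    0   -2

Candidate y = [1, 4, 1, 2, 2, 2, 0]; check y·C column-wise:
  col α: 1·-2 + 4·0 + 1·2 + 2·0 + 2·0 + 2·0 + 0·-1 = 0
  col β: 1·0 + 4·1 + 1·0 + 2·0 + 2·-2 + 2·0 = 0
  col γ: 1·0 + 4·0 + 1·-4 + 2·2 + 2·0 + 2·0 + 0·4 = 0
  col δ: 1·0 + 4·0 + 1·0 + 2·-4 + 2·0 + 2·4 = 0
  col ε: 1·0 + 4·0 + 1·0 + 2·0 + 2·-4 + 2·4 + 0·-2 = 0

y = (P0:1, P1:4, P2:1, P3:2, P4:2, P5:2, P6:0)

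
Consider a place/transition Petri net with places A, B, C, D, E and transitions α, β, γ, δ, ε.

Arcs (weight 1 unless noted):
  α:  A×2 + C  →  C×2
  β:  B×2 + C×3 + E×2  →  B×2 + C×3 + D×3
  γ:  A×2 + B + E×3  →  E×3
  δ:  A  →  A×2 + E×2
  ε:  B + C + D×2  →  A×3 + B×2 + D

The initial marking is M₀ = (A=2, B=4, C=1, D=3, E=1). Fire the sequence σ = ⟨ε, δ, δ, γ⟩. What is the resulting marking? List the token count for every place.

(A=5, B=4, C=0, D=2, E=5)

step 1: fire ε:  (A=2, B=4, C=1, D=3, E=1) → (A=5, B=5, C=0, D=2, E=1)
step 2: fire δ:  (A=5, B=5, C=0, D=2, E=1) → (A=6, B=5, C=0, D=2, E=3)
step 3: fire δ:  (A=6, B=5, C=0, D=2, E=3) → (A=7, B=5, C=0, D=2, E=5)
step 4: fire γ:  (A=7, B=5, C=0, D=2, E=5) → (A=5, B=4, C=0, D=2, E=5)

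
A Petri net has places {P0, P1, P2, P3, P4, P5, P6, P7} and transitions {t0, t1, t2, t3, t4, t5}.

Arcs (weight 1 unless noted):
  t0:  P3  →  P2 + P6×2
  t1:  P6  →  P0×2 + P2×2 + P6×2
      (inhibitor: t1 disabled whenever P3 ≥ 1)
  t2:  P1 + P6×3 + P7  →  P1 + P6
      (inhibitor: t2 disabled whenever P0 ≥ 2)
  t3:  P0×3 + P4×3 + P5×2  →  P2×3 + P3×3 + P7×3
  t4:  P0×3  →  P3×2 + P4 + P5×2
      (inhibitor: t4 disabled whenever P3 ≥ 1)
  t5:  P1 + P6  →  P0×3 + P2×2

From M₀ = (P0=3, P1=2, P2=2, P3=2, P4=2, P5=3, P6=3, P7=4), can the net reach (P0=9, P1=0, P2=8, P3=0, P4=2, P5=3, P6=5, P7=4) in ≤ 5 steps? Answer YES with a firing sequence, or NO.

YES — reachable via ⟨t0, t0, t5, t5⟩ (4 firings)

step 1: fire t0:  (P0=3, P1=2, P2=2, P3=2, P4=2, P5=3, P6=3, P7=4) → (P0=3, P1=2, P2=3, P3=1, P4=2, P5=3, P6=5, P7=4)
step 2: fire t0:  (P0=3, P1=2, P2=3, P3=1, P4=2, P5=3, P6=5, P7=4) → (P0=3, P1=2, P2=4, P3=0, P4=2, P5=3, P6=7, P7=4)
step 3: fire t5:  (P0=3, P1=2, P2=4, P3=0, P4=2, P5=3, P6=7, P7=4) → (P0=6, P1=1, P2=6, P3=0, P4=2, P5=3, P6=6, P7=4)
step 4: fire t5:  (P0=6, P1=1, P2=6, P3=0, P4=2, P5=3, P6=6, P7=4) → (P0=9, P1=0, P2=8, P3=0, P4=2, P5=3, P6=5, P7=4)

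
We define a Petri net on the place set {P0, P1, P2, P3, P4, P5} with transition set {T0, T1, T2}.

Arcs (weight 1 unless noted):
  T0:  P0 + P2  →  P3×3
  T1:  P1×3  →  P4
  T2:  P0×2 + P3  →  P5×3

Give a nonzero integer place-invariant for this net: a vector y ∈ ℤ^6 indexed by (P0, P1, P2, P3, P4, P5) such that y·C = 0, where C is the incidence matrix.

Incidence matrix C (rows=places, cols=transitions):
       T0   T1   T2
   P0  -1    0   -2
   P1   0   -3    0
   P2  -1    0    0
   P3   3    0   -1
   P4   0    1    0
   P5   0    0    3

Candidate y = [1, 0, -7, -2, 0, 0]; check y·C column-wise:
  col T0: 1·-1 + -7·-1 + -2·3 = 0
  col T1: 1·0 + 0·-3 + -7·0 + -2·0 + 0·1 = 0
  col T2: 1·-2 + -7·0 + -2·-1 + 0·3 = 0

y = (P0:1, P1:0, P2:-7, P3:-2, P4:0, P5:0)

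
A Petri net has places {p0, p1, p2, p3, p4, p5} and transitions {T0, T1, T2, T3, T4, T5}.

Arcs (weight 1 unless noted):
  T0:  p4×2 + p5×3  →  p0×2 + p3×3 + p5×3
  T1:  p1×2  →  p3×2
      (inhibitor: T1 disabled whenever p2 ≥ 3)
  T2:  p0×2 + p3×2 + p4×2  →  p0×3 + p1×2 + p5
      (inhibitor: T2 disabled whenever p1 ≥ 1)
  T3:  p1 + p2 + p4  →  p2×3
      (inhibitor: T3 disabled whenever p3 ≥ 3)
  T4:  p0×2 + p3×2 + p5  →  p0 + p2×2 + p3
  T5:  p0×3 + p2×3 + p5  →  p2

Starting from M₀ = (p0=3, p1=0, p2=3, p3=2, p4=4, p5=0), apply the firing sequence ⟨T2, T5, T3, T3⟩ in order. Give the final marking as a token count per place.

step 1: fire T2:  (p0=3, p1=0, p2=3, p3=2, p4=4, p5=0) → (p0=4, p1=2, p2=3, p3=0, p4=2, p5=1)
step 2: fire T5:  (p0=4, p1=2, p2=3, p3=0, p4=2, p5=1) → (p0=1, p1=2, p2=1, p3=0, p4=2, p5=0)
step 3: fire T3:  (p0=1, p1=2, p2=1, p3=0, p4=2, p5=0) → (p0=1, p1=1, p2=3, p3=0, p4=1, p5=0)
step 4: fire T3:  (p0=1, p1=1, p2=3, p3=0, p4=1, p5=0) → (p0=1, p1=0, p2=5, p3=0, p4=0, p5=0)

(p0=1, p1=0, p2=5, p3=0, p4=0, p5=0)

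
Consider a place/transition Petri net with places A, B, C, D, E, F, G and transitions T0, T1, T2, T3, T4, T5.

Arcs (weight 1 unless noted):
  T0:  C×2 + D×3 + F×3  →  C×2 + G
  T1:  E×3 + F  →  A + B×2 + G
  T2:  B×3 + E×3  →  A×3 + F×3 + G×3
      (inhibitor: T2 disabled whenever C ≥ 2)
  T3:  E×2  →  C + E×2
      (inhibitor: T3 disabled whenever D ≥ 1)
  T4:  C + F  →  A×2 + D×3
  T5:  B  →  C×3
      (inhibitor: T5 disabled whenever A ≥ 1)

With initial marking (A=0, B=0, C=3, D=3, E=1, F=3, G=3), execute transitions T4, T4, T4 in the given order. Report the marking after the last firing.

(A=6, B=0, C=0, D=12, E=1, F=0, G=3)

step 1: fire T4:  (A=0, B=0, C=3, D=3, E=1, F=3, G=3) → (A=2, B=0, C=2, D=6, E=1, F=2, G=3)
step 2: fire T4:  (A=2, B=0, C=2, D=6, E=1, F=2, G=3) → (A=4, B=0, C=1, D=9, E=1, F=1, G=3)
step 3: fire T4:  (A=4, B=0, C=1, D=9, E=1, F=1, G=3) → (A=6, B=0, C=0, D=12, E=1, F=0, G=3)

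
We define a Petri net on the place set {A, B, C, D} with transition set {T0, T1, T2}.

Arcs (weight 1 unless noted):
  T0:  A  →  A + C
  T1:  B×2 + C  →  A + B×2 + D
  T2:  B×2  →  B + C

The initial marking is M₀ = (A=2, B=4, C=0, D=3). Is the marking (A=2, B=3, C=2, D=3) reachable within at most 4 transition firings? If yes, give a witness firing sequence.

YES — reachable via ⟨T0, T2⟩ (2 firings)

step 1: fire T0:  (A=2, B=4, C=0, D=3) → (A=2, B=4, C=1, D=3)
step 2: fire T2:  (A=2, B=4, C=1, D=3) → (A=2, B=3, C=2, D=3)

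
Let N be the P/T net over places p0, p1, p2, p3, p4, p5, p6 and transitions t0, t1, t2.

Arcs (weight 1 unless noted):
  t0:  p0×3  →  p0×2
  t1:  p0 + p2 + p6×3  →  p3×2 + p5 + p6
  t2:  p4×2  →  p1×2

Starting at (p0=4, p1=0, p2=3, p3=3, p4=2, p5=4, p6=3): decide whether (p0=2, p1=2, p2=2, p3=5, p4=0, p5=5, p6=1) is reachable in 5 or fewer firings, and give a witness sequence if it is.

step 1: fire t0:  (p0=4, p1=0, p2=3, p3=3, p4=2, p5=4, p6=3) → (p0=3, p1=0, p2=3, p3=3, p4=2, p5=4, p6=3)
step 2: fire t1:  (p0=3, p1=0, p2=3, p3=3, p4=2, p5=4, p6=3) → (p0=2, p1=0, p2=2, p3=5, p4=2, p5=5, p6=1)
step 3: fire t2:  (p0=2, p1=0, p2=2, p3=5, p4=2, p5=5, p6=1) → (p0=2, p1=2, p2=2, p3=5, p4=0, p5=5, p6=1)

YES — reachable via ⟨t0, t1, t2⟩ (3 firings)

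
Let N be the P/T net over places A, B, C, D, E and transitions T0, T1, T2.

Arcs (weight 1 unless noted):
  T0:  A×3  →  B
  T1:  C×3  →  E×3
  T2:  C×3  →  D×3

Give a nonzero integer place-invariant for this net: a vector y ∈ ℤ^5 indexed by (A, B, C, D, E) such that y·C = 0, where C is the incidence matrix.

y = (A:1, B:3, C:0, D:0, E:0)

Incidence matrix C (rows=places, cols=transitions):
       T0   T1   T2
    A  -3    0    0
    B   1    0    0
    C   0   -3   -3
    D   0    0    3
    E   0    3    0

Candidate y = [1, 3, 0, 0, 0]; check y·C column-wise:
  col T0: 1·-3 + 3·1 = 0
  col T1: 1·0 + 3·0 + 0·-3 + 0·3 = 0
  col T2: 1·0 + 3·0 + 0·-3 + 0·3 = 0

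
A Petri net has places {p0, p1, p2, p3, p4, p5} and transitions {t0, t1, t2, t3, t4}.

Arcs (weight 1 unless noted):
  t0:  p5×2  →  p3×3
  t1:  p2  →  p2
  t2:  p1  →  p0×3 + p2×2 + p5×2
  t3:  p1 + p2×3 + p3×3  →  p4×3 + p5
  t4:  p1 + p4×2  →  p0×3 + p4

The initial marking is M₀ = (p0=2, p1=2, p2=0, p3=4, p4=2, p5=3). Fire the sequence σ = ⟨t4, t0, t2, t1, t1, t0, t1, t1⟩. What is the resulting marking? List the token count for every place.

step 1: fire t4:  (p0=2, p1=2, p2=0, p3=4, p4=2, p5=3) → (p0=5, p1=1, p2=0, p3=4, p4=1, p5=3)
step 2: fire t0:  (p0=5, p1=1, p2=0, p3=4, p4=1, p5=3) → (p0=5, p1=1, p2=0, p3=7, p4=1, p5=1)
step 3: fire t2:  (p0=5, p1=1, p2=0, p3=7, p4=1, p5=1) → (p0=8, p1=0, p2=2, p3=7, p4=1, p5=3)
step 4: fire t1:  (p0=8, p1=0, p2=2, p3=7, p4=1, p5=3) → (p0=8, p1=0, p2=2, p3=7, p4=1, p5=3)
step 5: fire t1:  (p0=8, p1=0, p2=2, p3=7, p4=1, p5=3) → (p0=8, p1=0, p2=2, p3=7, p4=1, p5=3)
step 6: fire t0:  (p0=8, p1=0, p2=2, p3=7, p4=1, p5=3) → (p0=8, p1=0, p2=2, p3=10, p4=1, p5=1)
step 7: fire t1:  (p0=8, p1=0, p2=2, p3=10, p4=1, p5=1) → (p0=8, p1=0, p2=2, p3=10, p4=1, p5=1)
step 8: fire t1:  (p0=8, p1=0, p2=2, p3=10, p4=1, p5=1) → (p0=8, p1=0, p2=2, p3=10, p4=1, p5=1)

(p0=8, p1=0, p2=2, p3=10, p4=1, p5=1)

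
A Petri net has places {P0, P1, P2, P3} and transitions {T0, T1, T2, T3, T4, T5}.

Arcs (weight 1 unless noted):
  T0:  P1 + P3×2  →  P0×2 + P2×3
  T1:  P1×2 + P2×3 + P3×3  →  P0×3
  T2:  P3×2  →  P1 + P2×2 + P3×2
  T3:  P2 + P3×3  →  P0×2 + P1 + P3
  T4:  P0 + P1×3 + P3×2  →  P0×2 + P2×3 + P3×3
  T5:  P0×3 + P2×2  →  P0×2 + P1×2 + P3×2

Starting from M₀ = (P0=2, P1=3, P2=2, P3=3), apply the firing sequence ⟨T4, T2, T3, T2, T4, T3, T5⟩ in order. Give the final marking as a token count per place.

step 1: fire T4:  (P0=2, P1=3, P2=2, P3=3) → (P0=3, P1=0, P2=5, P3=4)
step 2: fire T2:  (P0=3, P1=0, P2=5, P3=4) → (P0=3, P1=1, P2=7, P3=4)
step 3: fire T3:  (P0=3, P1=1, P2=7, P3=4) → (P0=5, P1=2, P2=6, P3=2)
step 4: fire T2:  (P0=5, P1=2, P2=6, P3=2) → (P0=5, P1=3, P2=8, P3=2)
step 5: fire T4:  (P0=5, P1=3, P2=8, P3=2) → (P0=6, P1=0, P2=11, P3=3)
step 6: fire T3:  (P0=6, P1=0, P2=11, P3=3) → (P0=8, P1=1, P2=10, P3=1)
step 7: fire T5:  (P0=8, P1=1, P2=10, P3=1) → (P0=7, P1=3, P2=8, P3=3)

(P0=7, P1=3, P2=8, P3=3)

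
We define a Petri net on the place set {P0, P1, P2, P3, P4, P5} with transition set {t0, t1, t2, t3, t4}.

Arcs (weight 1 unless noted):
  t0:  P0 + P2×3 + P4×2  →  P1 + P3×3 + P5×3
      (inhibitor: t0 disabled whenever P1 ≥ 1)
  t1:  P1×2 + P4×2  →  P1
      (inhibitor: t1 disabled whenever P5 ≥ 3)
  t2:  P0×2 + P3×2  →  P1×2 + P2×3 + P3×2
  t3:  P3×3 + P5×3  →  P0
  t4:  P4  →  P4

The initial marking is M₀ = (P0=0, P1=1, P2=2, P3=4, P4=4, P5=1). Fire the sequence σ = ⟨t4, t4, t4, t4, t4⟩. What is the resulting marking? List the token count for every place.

(P0=0, P1=1, P2=2, P3=4, P4=4, P5=1)

step 1: fire t4:  (P0=0, P1=1, P2=2, P3=4, P4=4, P5=1) → (P0=0, P1=1, P2=2, P3=4, P4=4, P5=1)
step 2: fire t4:  (P0=0, P1=1, P2=2, P3=4, P4=4, P5=1) → (P0=0, P1=1, P2=2, P3=4, P4=4, P5=1)
step 3: fire t4:  (P0=0, P1=1, P2=2, P3=4, P4=4, P5=1) → (P0=0, P1=1, P2=2, P3=4, P4=4, P5=1)
step 4: fire t4:  (P0=0, P1=1, P2=2, P3=4, P4=4, P5=1) → (P0=0, P1=1, P2=2, P3=4, P4=4, P5=1)
step 5: fire t4:  (P0=0, P1=1, P2=2, P3=4, P4=4, P5=1) → (P0=0, P1=1, P2=2, P3=4, P4=4, P5=1)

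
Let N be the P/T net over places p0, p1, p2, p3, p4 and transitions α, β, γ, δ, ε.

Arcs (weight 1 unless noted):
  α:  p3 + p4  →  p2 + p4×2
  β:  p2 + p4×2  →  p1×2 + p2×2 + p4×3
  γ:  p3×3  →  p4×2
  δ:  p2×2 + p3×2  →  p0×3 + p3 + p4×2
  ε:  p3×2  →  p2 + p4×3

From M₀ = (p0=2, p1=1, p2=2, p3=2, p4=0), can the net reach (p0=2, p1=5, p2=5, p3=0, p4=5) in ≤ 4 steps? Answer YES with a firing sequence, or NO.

YES — reachable via ⟨ε, β, β⟩ (3 firings)

step 1: fire ε:  (p0=2, p1=1, p2=2, p3=2, p4=0) → (p0=2, p1=1, p2=3, p3=0, p4=3)
step 2: fire β:  (p0=2, p1=1, p2=3, p3=0, p4=3) → (p0=2, p1=3, p2=4, p3=0, p4=4)
step 3: fire β:  (p0=2, p1=3, p2=4, p3=0, p4=4) → (p0=2, p1=5, p2=5, p3=0, p4=5)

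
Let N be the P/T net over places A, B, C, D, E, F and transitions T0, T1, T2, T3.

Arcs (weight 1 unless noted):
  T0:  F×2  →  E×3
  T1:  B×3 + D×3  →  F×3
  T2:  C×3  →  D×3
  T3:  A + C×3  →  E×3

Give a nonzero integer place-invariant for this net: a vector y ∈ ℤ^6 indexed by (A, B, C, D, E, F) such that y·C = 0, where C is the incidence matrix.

Incidence matrix C (rows=places, cols=transitions):
       T0   T1   T2   T3
    A   0    0    0   -1
    B   0   -3    0    0
    C   0    0   -3   -3
    D   0   -3    3    0
    E   3    0    0    3
    F  -2    3    0    0

Candidate y = [3, 1, -1, -1, 0, 0]; check y·C column-wise:
  col T0: 3·0 + 1·0 + -1·0 + -1·0 + 0·3 + 0·-2 = 0
  col T1: 3·0 + 1·-3 + -1·0 + -1·-3 + 0·3 = 0
  col T2: 3·0 + 1·0 + -1·-3 + -1·3 = 0
  col T3: 3·-1 + 1·0 + -1·-3 + -1·0 + 0·3 = 0

y = (A:3, B:1, C:-1, D:-1, E:0, F:0)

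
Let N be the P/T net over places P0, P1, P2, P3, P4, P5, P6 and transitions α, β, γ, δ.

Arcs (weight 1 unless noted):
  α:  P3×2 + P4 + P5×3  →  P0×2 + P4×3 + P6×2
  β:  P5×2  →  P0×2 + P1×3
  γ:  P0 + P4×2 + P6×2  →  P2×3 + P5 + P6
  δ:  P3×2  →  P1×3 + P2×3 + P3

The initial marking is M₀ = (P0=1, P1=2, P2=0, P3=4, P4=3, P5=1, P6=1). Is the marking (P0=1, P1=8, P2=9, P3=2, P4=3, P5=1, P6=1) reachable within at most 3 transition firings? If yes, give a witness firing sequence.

NO — not reachable within 3 firings

depth 0: 1 marking
depth 1: 2 markings reached so far
depth 2: 3 markings reached so far
depth 3: 4 markings reached so far
target is not among the 4 markings reachable within 3 steps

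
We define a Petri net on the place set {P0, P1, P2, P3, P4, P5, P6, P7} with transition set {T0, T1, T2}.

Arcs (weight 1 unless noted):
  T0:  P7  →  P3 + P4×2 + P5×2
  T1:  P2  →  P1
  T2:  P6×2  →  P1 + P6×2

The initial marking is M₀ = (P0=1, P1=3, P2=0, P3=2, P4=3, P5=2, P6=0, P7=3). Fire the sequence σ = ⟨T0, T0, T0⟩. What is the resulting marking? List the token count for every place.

(P0=1, P1=3, P2=0, P3=5, P4=9, P5=8, P6=0, P7=0)

step 1: fire T0:  (P0=1, P1=3, P2=0, P3=2, P4=3, P5=2, P6=0, P7=3) → (P0=1, P1=3, P2=0, P3=3, P4=5, P5=4, P6=0, P7=2)
step 2: fire T0:  (P0=1, P1=3, P2=0, P3=3, P4=5, P5=4, P6=0, P7=2) → (P0=1, P1=3, P2=0, P3=4, P4=7, P5=6, P6=0, P7=1)
step 3: fire T0:  (P0=1, P1=3, P2=0, P3=4, P4=7, P5=6, P6=0, P7=1) → (P0=1, P1=3, P2=0, P3=5, P4=9, P5=8, P6=0, P7=0)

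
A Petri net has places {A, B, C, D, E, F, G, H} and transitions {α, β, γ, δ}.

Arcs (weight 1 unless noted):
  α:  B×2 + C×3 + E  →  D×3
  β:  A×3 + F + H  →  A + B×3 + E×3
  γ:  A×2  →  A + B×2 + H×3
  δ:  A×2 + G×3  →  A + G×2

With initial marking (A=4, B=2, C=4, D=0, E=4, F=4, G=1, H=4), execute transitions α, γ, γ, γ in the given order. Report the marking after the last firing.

step 1: fire α:  (A=4, B=2, C=4, D=0, E=4, F=4, G=1, H=4) → (A=4, B=0, C=1, D=3, E=3, F=4, G=1, H=4)
step 2: fire γ:  (A=4, B=0, C=1, D=3, E=3, F=4, G=1, H=4) → (A=3, B=2, C=1, D=3, E=3, F=4, G=1, H=7)
step 3: fire γ:  (A=3, B=2, C=1, D=3, E=3, F=4, G=1, H=7) → (A=2, B=4, C=1, D=3, E=3, F=4, G=1, H=10)
step 4: fire γ:  (A=2, B=4, C=1, D=3, E=3, F=4, G=1, H=10) → (A=1, B=6, C=1, D=3, E=3, F=4, G=1, H=13)

(A=1, B=6, C=1, D=3, E=3, F=4, G=1, H=13)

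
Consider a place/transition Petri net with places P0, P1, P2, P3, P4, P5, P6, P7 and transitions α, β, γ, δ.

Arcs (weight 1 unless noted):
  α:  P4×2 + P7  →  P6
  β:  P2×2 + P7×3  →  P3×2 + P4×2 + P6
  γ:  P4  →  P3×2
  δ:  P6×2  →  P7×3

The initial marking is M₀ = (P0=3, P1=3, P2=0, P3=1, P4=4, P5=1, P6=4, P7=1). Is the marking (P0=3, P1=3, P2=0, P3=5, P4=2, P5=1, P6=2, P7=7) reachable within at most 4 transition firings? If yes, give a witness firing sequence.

depth 0: 1 marking
depth 1: 4 markings reached so far
depth 2: 9 markings reached so far
depth 3: 16 markings reached so far
depth 4: 22 markings reached so far
target is not among the 22 markings reachable within 4 steps

NO — not reachable within 4 firings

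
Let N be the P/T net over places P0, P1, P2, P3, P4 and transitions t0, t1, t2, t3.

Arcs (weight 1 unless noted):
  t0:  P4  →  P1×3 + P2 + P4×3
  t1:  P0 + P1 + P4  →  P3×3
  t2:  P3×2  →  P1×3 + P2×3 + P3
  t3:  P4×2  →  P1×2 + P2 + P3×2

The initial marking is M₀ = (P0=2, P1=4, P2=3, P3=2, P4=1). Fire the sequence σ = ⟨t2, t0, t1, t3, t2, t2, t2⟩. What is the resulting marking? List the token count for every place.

step 1: fire t2:  (P0=2, P1=4, P2=3, P3=2, P4=1) → (P0=2, P1=7, P2=6, P3=1, P4=1)
step 2: fire t0:  (P0=2, P1=7, P2=6, P3=1, P4=1) → (P0=2, P1=10, P2=7, P3=1, P4=3)
step 3: fire t1:  (P0=2, P1=10, P2=7, P3=1, P4=3) → (P0=1, P1=9, P2=7, P3=4, P4=2)
step 4: fire t3:  (P0=1, P1=9, P2=7, P3=4, P4=2) → (P0=1, P1=11, P2=8, P3=6, P4=0)
step 5: fire t2:  (P0=1, P1=11, P2=8, P3=6, P4=0) → (P0=1, P1=14, P2=11, P3=5, P4=0)
step 6: fire t2:  (P0=1, P1=14, P2=11, P3=5, P4=0) → (P0=1, P1=17, P2=14, P3=4, P4=0)
step 7: fire t2:  (P0=1, P1=17, P2=14, P3=4, P4=0) → (P0=1, P1=20, P2=17, P3=3, P4=0)

(P0=1, P1=20, P2=17, P3=3, P4=0)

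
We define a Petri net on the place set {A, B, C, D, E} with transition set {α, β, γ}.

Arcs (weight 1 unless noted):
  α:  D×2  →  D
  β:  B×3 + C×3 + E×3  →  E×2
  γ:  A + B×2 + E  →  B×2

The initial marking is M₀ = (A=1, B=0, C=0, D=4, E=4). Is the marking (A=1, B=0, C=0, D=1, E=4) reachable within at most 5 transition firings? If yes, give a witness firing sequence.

step 1: fire α:  (A=1, B=0, C=0, D=4, E=4) → (A=1, B=0, C=0, D=3, E=4)
step 2: fire α:  (A=1, B=0, C=0, D=3, E=4) → (A=1, B=0, C=0, D=2, E=4)
step 3: fire α:  (A=1, B=0, C=0, D=2, E=4) → (A=1, B=0, C=0, D=1, E=4)

YES — reachable via ⟨α, α, α⟩ (3 firings)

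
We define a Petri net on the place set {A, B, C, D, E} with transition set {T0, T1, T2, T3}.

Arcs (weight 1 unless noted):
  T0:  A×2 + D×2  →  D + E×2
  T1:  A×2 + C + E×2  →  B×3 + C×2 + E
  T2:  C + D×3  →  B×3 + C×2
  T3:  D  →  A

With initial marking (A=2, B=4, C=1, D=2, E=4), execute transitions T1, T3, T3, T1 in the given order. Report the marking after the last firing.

(A=0, B=10, C=3, D=0, E=2)

step 1: fire T1:  (A=2, B=4, C=1, D=2, E=4) → (A=0, B=7, C=2, D=2, E=3)
step 2: fire T3:  (A=0, B=7, C=2, D=2, E=3) → (A=1, B=7, C=2, D=1, E=3)
step 3: fire T3:  (A=1, B=7, C=2, D=1, E=3) → (A=2, B=7, C=2, D=0, E=3)
step 4: fire T1:  (A=2, B=7, C=2, D=0, E=3) → (A=0, B=10, C=3, D=0, E=2)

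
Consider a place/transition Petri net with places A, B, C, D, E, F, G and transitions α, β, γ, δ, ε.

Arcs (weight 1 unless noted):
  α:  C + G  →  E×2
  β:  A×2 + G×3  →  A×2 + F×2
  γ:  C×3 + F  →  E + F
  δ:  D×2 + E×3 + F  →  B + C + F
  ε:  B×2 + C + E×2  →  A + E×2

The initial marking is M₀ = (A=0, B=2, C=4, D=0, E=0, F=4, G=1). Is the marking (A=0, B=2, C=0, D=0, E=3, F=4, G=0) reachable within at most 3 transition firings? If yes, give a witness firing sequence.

step 1: fire α:  (A=0, B=2, C=4, D=0, E=0, F=4, G=1) → (A=0, B=2, C=3, D=0, E=2, F=4, G=0)
step 2: fire γ:  (A=0, B=2, C=3, D=0, E=2, F=4, G=0) → (A=0, B=2, C=0, D=0, E=3, F=4, G=0)

YES — reachable via ⟨α, γ⟩ (2 firings)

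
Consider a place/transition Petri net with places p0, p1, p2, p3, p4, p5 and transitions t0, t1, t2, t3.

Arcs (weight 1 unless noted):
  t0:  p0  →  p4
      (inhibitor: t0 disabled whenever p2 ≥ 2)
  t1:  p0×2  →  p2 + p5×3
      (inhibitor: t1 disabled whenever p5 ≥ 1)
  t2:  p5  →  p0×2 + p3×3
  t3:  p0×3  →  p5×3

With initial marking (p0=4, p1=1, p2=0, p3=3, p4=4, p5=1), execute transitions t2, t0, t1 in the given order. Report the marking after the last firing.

(p0=3, p1=1, p2=1, p3=6, p4=5, p5=3)

step 1: fire t2:  (p0=4, p1=1, p2=0, p3=3, p4=4, p5=1) → (p0=6, p1=1, p2=0, p3=6, p4=4, p5=0)
step 2: fire t0:  (p0=6, p1=1, p2=0, p3=6, p4=4, p5=0) → (p0=5, p1=1, p2=0, p3=6, p4=5, p5=0)
step 3: fire t1:  (p0=5, p1=1, p2=0, p3=6, p4=5, p5=0) → (p0=3, p1=1, p2=1, p3=6, p4=5, p5=3)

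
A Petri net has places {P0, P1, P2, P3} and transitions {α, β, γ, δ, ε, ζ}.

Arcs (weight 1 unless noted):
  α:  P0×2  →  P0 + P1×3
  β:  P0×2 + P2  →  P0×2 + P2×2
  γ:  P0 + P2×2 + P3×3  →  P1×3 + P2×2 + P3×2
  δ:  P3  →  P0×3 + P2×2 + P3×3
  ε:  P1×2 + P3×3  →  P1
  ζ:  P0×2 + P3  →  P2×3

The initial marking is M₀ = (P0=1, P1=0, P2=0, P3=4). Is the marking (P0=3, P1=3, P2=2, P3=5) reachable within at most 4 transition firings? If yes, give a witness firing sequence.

YES — reachable via ⟨δ, γ⟩ (2 firings)

step 1: fire δ:  (P0=1, P1=0, P2=0, P3=4) → (P0=4, P1=0, P2=2, P3=6)
step 2: fire γ:  (P0=4, P1=0, P2=2, P3=6) → (P0=3, P1=3, P2=2, P3=5)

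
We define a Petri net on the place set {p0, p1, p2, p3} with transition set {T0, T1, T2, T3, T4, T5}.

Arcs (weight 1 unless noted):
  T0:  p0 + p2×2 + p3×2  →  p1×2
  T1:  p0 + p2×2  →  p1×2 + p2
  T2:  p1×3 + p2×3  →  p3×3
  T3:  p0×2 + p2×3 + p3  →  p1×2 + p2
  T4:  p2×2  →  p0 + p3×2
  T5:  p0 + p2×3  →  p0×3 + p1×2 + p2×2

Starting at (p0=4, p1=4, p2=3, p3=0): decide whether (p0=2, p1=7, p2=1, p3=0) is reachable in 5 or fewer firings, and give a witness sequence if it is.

NO — not reachable within 5 firings

depth 0: 1 marking
depth 1: 5 markings reached so far
depth 2: 9 markings reached so far
depth 3: 9 markings reached so far
(frontier empty at depth 3; search complete)
target is not among the 9 markings reachable within 5 steps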